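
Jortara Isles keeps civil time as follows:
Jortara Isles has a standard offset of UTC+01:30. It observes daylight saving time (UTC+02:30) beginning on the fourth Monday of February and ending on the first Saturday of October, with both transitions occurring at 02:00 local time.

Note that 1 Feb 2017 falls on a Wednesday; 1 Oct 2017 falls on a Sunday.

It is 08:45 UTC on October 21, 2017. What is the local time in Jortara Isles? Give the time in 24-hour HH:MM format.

10:15

1 February 2017 is a Wednesday, so the first Monday is February 6 and the fourth is February 27.
1 October 2017 is a Sunday, so the first Saturday is October 7.
At the standard offset (UTC+01:30), 08:45 UTC + 1h30m = 10:15 Jortara Isles standard time.
The standard-time date in Jortara Isles, October 21, 2017, is outside the daylight-saving period (27 February – 7 October), so Jortara Isles is on standard time, UTC+01:30.
08:45 UTC + 1h30m = 10:15 local.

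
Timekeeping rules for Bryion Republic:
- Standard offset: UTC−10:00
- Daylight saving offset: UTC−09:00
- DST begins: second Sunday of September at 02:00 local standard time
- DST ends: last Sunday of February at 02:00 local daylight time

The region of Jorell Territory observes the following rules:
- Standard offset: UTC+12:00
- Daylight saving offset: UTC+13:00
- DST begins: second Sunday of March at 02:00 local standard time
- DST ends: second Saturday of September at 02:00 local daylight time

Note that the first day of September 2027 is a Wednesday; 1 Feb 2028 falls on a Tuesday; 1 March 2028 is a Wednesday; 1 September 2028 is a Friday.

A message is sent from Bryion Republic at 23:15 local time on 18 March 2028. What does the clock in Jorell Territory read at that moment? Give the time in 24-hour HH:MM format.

1 September 2027 is a Wednesday, so the first Sunday is September 5 and the second is September 12.
1 February 2028 is a Tuesday, so Sundays fall on 6, 13, 20, 27; the last is February 27.
Daylight saving runs 12 September 2027 – 27 February 2028; 18 March 2028 is outside that window, so Bryion Republic is on standard time at UTC−10:00.
23:15 Bryion Republic + 10h = 09:15 UTC (rolling into the next day, 19 March 2028).
1 March 2028 is a Wednesday, so the first Sunday is March 5 and the second is March 12.
1 September 2028 is a Friday, so the first Saturday is September 2 and the second is September 9.
At the standard offset (UTC+12:00), 09:15 UTC + 12h = 21:15 Jorell Territory standard time.
The standard-time date in Jorell Territory, 19 March 2028, lies within the daylight-saving period (12 March – 9 September), so Jorell Territory is on daylight time, UTC+13:00.
09:15 UTC + 13h = 22:15 Jorell Territory.

22:15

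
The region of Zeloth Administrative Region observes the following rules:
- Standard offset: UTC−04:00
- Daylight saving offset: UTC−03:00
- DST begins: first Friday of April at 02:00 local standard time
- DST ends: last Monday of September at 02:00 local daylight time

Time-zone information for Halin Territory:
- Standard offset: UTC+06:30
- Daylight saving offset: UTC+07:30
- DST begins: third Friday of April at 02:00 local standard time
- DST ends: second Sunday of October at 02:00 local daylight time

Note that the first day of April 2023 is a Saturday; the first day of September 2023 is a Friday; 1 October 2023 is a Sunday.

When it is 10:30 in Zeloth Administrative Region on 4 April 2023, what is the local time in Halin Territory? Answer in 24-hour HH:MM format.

21:00

1 April 2023 is a Saturday, so the first Friday is April 7.
1 September 2023 is a Friday, so Mondays fall on 4, 11, 18, 25; the last is September 25.
Daylight saving runs 7 April – 25 September; 4 April 2023 is outside that window, so Zeloth Administrative Region is on standard time at UTC−04:00.
10:30 Zeloth Administrative Region + 4h = 14:30 UTC.
1 April 2023 is a Saturday, so the first Friday is April 7 and the third is April 21.
1 October 2023 is a Sunday, so the first Sunday is October 1 and the second is October 8.
At the standard offset (UTC+06:30), 14:30 UTC + 6h30m = 21:00 Halin Territory standard time.
Daylight saving runs 21 April – 8 October; the standard-time date in Halin Territory, 4 April 2023, is outside that window, so Halin Territory is on standard time at UTC+06:30.
14:30 UTC + 6h30m = 21:00 Halin Territory.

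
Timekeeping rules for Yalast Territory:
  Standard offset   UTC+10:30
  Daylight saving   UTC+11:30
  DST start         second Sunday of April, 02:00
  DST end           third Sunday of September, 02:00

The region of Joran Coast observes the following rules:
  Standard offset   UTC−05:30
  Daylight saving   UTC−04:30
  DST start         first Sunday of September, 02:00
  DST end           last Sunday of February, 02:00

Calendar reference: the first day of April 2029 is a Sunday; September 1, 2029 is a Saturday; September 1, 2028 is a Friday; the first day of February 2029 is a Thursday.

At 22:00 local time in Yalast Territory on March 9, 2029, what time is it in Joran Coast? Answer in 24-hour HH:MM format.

06:00

1 April 2029 is a Sunday, so the first Sunday is April 1 and the second is April 8.
1 September 2029 is a Saturday, so the first Sunday is September 2 and the third is September 16.
March 9, 2029 is outside the daylight-saving period (8 April – 16 September), so Yalast Territory is on standard time, UTC+10:30.
22:00 Yalast Territory − 10h30m = 11:30 UTC.
1 September 2028 is a Friday, so the first Sunday is September 3.
1 February 2029 is a Thursday, so Sundays fall on 4, 11, 18, 25; the last is February 25.
At the standard offset (UTC−05:30), 11:30 UTC − 5h30m = 06:00 Joran Coast standard time.
Daylight saving runs 3 September 2028 – 25 February 2029; the standard-time date in Joran Coast, March 9, 2029, is outside that window, so Joran Coast is on standard time at UTC−05:30.
11:30 UTC − 5h30m = 06:00 Joran Coast.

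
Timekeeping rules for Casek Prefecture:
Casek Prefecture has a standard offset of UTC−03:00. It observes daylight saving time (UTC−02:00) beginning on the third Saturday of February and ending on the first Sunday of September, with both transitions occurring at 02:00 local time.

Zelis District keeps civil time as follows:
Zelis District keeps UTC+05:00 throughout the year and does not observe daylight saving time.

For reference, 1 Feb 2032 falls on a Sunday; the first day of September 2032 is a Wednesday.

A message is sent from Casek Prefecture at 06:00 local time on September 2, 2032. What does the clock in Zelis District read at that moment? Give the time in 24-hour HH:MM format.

1 February 2032 is a Sunday, so the first Saturday is February 7 and the third is February 21.
1 September 2032 is a Wednesday, so the first Sunday is September 5.
Daylight saving runs 21 February – 5 September; September 2, 2032 is inside that window, so Casek Prefecture is at UTC−02:00.
06:00 Casek Prefecture + 2h = 08:00 UTC.
Zelis District stays on UTC+05:00 all year.
08:00 UTC + 5h = 13:00 Zelis District.

13:00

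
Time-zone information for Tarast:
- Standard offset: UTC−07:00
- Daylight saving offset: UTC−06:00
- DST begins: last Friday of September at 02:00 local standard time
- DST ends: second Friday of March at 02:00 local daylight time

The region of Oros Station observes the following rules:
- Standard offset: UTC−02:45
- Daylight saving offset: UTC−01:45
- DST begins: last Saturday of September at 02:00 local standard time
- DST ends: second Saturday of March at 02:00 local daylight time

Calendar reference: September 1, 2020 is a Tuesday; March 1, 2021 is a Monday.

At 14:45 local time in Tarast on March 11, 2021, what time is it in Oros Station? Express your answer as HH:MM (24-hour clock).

19:00

1 September 2020 is a Tuesday, so Fridays fall on 4, 11, 18, 25; the last is September 25.
1 March 2021 is a Monday, so the first Friday is March 5 and the second is March 12.
Daylight saving runs 25 September 2020 – 12 March 2021; March 11, 2021 is inside that window, so Tarast is at UTC−06:00.
14:45 Tarast + 6h = 20:45 UTC.
1 September 2020 is a Tuesday, so Saturdays fall on 5, 12, 19, 26; the last is September 26.
1 March 2021 is a Monday, so the first Saturday is March 6 and the second is March 13.
At the standard offset (UTC−02:45), 20:45 UTC − 2h45m = 18:00 Oros Station standard time.
The standard-time date in Oros Station, March 11, 2021, falls between 26 September 2020 and 13 March 2021, so daylight saving is in effect and Oros Station is at UTC−01:45.
20:45 UTC − 1h45m = 19:00 Oros Station.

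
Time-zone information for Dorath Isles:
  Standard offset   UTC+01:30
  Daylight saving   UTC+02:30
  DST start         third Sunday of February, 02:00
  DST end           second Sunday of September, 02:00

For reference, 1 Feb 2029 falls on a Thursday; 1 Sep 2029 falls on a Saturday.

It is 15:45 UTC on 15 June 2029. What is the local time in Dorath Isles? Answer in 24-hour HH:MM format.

1 February 2029 is a Thursday, so the first Sunday is February 4 and the third is February 18.
1 September 2029 is a Saturday, so the first Sunday is September 2 and the second is September 9.
At the standard offset (UTC+01:30), 15:45 UTC + 1h30m = 17:15 Dorath Isles standard time.
The standard-time date in Dorath Isles, 15 June 2029, lies within the daylight-saving period (18 February – 9 September), so Dorath Isles is on daylight time, UTC+02:30.
15:45 UTC + 2h30m = 18:15 local.

18:15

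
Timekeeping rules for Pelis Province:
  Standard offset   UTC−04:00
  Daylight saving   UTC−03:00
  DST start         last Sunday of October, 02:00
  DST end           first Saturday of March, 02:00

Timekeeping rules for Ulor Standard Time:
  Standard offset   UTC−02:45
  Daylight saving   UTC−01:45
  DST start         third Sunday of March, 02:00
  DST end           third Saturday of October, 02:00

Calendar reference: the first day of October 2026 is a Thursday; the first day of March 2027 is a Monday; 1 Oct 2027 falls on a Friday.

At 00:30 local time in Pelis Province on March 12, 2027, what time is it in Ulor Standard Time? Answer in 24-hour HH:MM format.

1 October 2026 is a Thursday, so Sundays fall on 4, 11, 18, 25; the last is October 25.
1 March 2027 is a Monday, so the first Saturday is March 6.
March 12, 2027 is outside the daylight-saving period (25 October 2026 – 6 March 2027), so Pelis Province is on standard time, UTC−04:00.
00:30 Pelis Province + 4h = 04:30 UTC.
1 March 2027 is a Monday, so the first Sunday is March 7 and the third is March 21.
1 October 2027 is a Friday, so the first Saturday is October 2 and the third is October 16.
At the standard offset (UTC−02:45), 04:30 UTC − 2h45m = 01:45 Ulor Standard Time standard time.
The standard-time date in Ulor Standard Time, March 12, 2027, does not fall between 21 March and 16 October, so daylight saving is not in effect and Ulor Standard Time is at UTC−02:45.
04:30 UTC − 2h45m = 01:45 Ulor Standard Time.

01:45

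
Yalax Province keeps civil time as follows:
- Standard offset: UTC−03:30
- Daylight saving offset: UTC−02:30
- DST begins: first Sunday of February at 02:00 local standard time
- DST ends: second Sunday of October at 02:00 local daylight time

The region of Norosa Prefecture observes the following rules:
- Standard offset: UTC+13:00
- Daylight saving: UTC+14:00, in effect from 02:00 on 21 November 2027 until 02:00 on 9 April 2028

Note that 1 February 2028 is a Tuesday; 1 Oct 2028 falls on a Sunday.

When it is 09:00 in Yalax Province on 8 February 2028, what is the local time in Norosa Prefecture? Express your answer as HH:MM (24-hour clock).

1 February 2028 is a Tuesday, so the first Sunday is February 6.
1 October 2028 is a Sunday, so the first Sunday is October 1 and the second is October 8.
Daylight saving runs 6 February – 8 October; 8 February 2028 is inside that window, so Yalax Province is at UTC−02:30.
09:00 Yalax Province + 2h30m = 11:30 UTC.
At the standard offset (UTC+13:00), 11:30 UTC + 13h = 00:30 Norosa Prefecture standard time (rolling into the next day, 9 February 2028).
The standard-time date in Norosa Prefecture, 9 February 2028, falls between 21 November 2027 and 9 April 2028, so daylight saving is in effect and Norosa Prefecture is at UTC+14:00.
11:30 UTC + 14h = 01:30 Norosa Prefecture (rolling into the next day, 9 February 2028).

01:30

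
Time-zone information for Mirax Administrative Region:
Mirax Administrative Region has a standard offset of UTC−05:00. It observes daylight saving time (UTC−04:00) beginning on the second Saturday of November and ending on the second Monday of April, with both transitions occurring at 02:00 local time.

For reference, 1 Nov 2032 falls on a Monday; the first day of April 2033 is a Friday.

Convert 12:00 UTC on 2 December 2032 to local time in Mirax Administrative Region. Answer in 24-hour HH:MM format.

08:00

1 November 2032 is a Monday, so the first Saturday is November 6 and the second is November 13.
1 April 2033 is a Friday, so the first Monday is April 4 and the second is April 11.
At the standard offset (UTC−05:00), 12:00 UTC − 5h = 07:00 Mirax Administrative Region standard time.
Daylight saving runs 13 November 2032 – 11 April 2033; the standard-time date in Mirax Administrative Region, 2 December 2032, is inside that window, so Mirax Administrative Region is at UTC−04:00.
12:00 UTC − 4h = 08:00 local.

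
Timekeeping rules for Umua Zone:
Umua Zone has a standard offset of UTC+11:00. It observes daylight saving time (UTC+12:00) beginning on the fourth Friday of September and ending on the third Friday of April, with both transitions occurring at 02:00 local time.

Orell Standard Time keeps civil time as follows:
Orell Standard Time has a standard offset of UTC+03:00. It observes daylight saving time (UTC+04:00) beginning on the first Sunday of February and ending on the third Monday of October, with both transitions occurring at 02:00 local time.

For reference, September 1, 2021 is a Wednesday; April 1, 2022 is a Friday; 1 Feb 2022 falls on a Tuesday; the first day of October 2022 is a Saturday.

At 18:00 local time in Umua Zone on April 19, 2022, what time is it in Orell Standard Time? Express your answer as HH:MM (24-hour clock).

1 September 2021 is a Wednesday, so the first Friday is September 3 and the fourth is September 24.
1 April 2022 is a Friday, so the first Friday is April 1 and the third is April 15.
April 19, 2022 is outside the daylight-saving period (24 September 2021 – 15 April 2022), so Umua Zone is on standard time, UTC+11:00.
18:00 Umua Zone − 11h = 07:00 UTC.
1 February 2022 is a Tuesday, so the first Sunday is February 6.
1 October 2022 is a Saturday, so the first Monday is October 3 and the third is October 17.
At the standard offset (UTC+03:00), 07:00 UTC + 3h = 10:00 Orell Standard Time standard time.
Daylight saving runs 6 February – 17 October; the standard-time date in Orell Standard Time, April 19, 2022, is inside that window, so Orell Standard Time is at UTC+04:00.
07:00 UTC + 4h = 11:00 Orell Standard Time.

11:00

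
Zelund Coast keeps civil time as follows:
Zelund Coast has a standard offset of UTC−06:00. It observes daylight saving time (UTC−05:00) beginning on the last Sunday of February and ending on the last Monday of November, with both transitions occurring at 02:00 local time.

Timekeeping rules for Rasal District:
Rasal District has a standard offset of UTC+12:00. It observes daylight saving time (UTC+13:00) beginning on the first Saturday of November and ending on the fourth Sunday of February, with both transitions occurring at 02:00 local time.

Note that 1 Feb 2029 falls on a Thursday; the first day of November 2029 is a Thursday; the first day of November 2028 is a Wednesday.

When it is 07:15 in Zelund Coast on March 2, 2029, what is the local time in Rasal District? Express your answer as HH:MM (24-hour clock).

00:15

1 February 2029 is a Thursday, so Sundays fall on 4, 11, 18, 25; the last is February 25.
1 November 2029 is a Thursday, so Mondays fall on 5, 12, 19, 26; the last is November 26.
March 2, 2029 falls between 25 February and 26 November, so daylight saving is in effect and Zelund Coast is at UTC−05:00.
07:15 Zelund Coast + 5h = 12:15 UTC.
1 November 2028 is a Wednesday, so the first Saturday is November 4.
1 February 2029 is a Thursday, so the first Sunday is February 4 and the fourth is February 25.
At the standard offset (UTC+12:00), 12:15 UTC + 12h = 00:15 Rasal District standard time (rolling into the next day, 3 March 2029).
The standard-time date in Rasal District, March 3, 2029, is outside the daylight-saving period (4 November 2028 – 25 February 2029), so Rasal District is on standard time, UTC+12:00.
12:15 UTC + 12h = 00:15 Rasal District (rolling into the next day, 3 March 2029).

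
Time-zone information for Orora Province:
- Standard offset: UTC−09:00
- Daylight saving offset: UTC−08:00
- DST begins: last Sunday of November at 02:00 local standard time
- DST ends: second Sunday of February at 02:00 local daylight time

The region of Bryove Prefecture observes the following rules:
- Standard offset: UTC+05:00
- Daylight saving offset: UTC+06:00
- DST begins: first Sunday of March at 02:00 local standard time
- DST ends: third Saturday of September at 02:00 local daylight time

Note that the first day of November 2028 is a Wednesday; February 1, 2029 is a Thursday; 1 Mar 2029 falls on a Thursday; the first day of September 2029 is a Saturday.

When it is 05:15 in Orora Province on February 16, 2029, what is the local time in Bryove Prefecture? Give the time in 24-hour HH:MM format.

1 November 2028 is a Wednesday, so Sundays fall on 5, 12, 19, 26; the last is November 26.
1 February 2029 is a Thursday, so the first Sunday is February 4 and the second is February 11.
February 16, 2029 is outside the daylight-saving period (26 November 2028 – 11 February 2029), so Orora Province is on standard time, UTC−09:00.
05:15 Orora Province + 9h = 14:15 UTC.
1 March 2029 is a Thursday, so the first Sunday is March 4.
1 September 2029 is a Saturday, so the first Saturday is September 1 and the third is September 15.
At the standard offset (UTC+05:00), 14:15 UTC + 5h = 19:15 Bryove Prefecture standard time.
Daylight saving runs 4 March – 15 September; the standard-time date in Bryove Prefecture, February 16, 2029, is outside that window, so Bryove Prefecture is on standard time at UTC+05:00.
14:15 UTC + 5h = 19:15 Bryove Prefecture.

19:15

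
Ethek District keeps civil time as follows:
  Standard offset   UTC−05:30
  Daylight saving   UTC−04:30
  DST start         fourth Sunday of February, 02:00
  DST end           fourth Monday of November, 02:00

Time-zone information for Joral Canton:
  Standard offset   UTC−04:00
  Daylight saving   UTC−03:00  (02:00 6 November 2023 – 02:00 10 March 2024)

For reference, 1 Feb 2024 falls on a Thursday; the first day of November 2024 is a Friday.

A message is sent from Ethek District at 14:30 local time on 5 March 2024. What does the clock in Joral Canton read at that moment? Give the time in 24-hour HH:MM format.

1 February 2024 is a Thursday, so the first Sunday is February 4 and the fourth is February 25.
1 November 2024 is a Friday, so the first Monday is November 4 and the fourth is November 25.
Daylight saving runs 25 February – 25 November; 5 March 2024 is inside that window, so Ethek District is at UTC−04:30.
14:30 Ethek District + 4h30m = 19:00 UTC.
At the standard offset (UTC−04:00), 19:00 UTC − 4h = 15:00 Joral Canton standard time.
Daylight saving runs 6 November 2023 – 10 March 2024; the standard-time date in Joral Canton, 5 March 2024, is inside that window, so Joral Canton is at UTC−03:00.
19:00 UTC − 3h = 16:00 Joral Canton.

16:00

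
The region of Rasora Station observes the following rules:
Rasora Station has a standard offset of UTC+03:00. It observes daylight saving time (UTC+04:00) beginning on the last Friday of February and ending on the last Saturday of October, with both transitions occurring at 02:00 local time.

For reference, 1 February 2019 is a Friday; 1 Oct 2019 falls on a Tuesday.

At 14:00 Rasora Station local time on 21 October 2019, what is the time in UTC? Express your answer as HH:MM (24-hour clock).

10:00

1 February 2019 is a Friday, so Fridays fall on 1, 8, 15, 22; the last is February 22.
1 October 2019 is a Tuesday, so Saturdays fall on 5, 12, 19, 26; the last is October 26.
21 October 2019 lies within the daylight-saving period (22 February – 26 October), so Rasora Station is on daylight time, UTC+04:00.
14:00 local − 4h = 10:00 UTC.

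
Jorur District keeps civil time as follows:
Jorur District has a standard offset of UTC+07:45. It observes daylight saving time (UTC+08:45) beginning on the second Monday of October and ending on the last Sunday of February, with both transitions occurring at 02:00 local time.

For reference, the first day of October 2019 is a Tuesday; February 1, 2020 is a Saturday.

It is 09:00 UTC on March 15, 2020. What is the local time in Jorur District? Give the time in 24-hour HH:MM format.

1 October 2019 is a Tuesday, so the first Monday is October 7 and the second is October 14.
1 February 2020 is a Saturday, so Sundays fall on 2, 9, 16, 23; the last is February 23.
At the standard offset (UTC+07:45), 09:00 UTC + 7h45m = 16:45 Jorur District standard time.
The standard-time date in Jorur District, March 15, 2020, is outside the daylight-saving period (14 October 2019 – 23 February 2020), so Jorur District is on standard time, UTC+07:45.
09:00 UTC + 7h45m = 16:45 local.

16:45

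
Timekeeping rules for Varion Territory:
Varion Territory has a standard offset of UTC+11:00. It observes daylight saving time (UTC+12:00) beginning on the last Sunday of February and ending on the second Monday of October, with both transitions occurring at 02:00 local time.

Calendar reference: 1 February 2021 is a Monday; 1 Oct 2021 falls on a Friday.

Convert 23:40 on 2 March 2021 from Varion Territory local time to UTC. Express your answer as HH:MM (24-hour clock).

11:40

1 February 2021 is a Monday, so Sundays fall on 7, 14, 21, 28; the last is February 28.
1 October 2021 is a Friday, so the first Monday is October 4 and the second is October 11.
Daylight saving runs 28 February – 11 October; 2 March 2021 is inside that window, so Varion Territory is at UTC+12:00.
23:40 local − 12h = 11:40 UTC.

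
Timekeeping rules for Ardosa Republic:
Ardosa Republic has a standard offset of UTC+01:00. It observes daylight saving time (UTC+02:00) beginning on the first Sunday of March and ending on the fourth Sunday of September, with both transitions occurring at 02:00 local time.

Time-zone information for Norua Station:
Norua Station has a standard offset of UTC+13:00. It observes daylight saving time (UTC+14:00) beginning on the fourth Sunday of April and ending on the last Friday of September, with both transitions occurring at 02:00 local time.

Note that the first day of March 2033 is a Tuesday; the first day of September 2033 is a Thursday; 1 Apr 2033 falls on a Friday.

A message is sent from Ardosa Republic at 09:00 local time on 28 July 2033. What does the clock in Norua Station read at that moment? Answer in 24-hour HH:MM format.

21:00

1 March 2033 is a Tuesday, so the first Sunday is March 6.
1 September 2033 is a Thursday, so the first Sunday is September 4 and the fourth is September 25.
28 July 2033 falls between 6 March and 25 September, so daylight saving is in effect and Ardosa Republic is at UTC+02:00.
09:00 Ardosa Republic − 2h = 07:00 UTC.
1 April 2033 is a Friday, so the first Sunday is April 3 and the fourth is April 24.
1 September 2033 is a Thursday, so Fridays fall on 2, 9, 16, 23, 30; the last is September 30.
At the standard offset (UTC+13:00), 07:00 UTC + 13h = 20:00 Norua Station standard time.
The standard-time date in Norua Station, 28 July 2033, lies within the daylight-saving period (24 April – 30 September), so Norua Station is on daylight time, UTC+14:00.
07:00 UTC + 14h = 21:00 Norua Station.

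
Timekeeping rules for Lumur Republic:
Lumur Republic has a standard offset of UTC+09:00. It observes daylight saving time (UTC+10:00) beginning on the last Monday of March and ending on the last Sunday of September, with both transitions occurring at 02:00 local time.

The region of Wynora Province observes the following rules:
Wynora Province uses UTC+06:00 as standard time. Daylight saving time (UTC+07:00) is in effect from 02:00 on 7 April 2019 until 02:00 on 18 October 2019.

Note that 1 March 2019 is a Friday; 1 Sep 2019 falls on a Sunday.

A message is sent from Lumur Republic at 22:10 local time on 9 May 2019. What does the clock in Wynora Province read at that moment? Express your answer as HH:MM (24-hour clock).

1 March 2019 is a Friday, so Mondays fall on 4, 11, 18, 25; the last is March 25.
1 September 2019 is a Sunday, so Sundays fall on 1, 8, 15, 22, 29; the last is September 29.
9 May 2019 falls between 25 March and 29 September, so daylight saving is in effect and Lumur Republic is at UTC+10:00.
22:10 Lumur Republic − 10h = 12:10 UTC.
At the standard offset (UTC+06:00), 12:10 UTC + 6h = 18:10 Wynora Province standard time.
The standard-time date in Wynora Province, 9 May 2019, falls between 7 April and 18 October, so daylight saving is in effect and Wynora Province is at UTC+07:00.
12:10 UTC + 7h = 19:10 Wynora Province.

19:10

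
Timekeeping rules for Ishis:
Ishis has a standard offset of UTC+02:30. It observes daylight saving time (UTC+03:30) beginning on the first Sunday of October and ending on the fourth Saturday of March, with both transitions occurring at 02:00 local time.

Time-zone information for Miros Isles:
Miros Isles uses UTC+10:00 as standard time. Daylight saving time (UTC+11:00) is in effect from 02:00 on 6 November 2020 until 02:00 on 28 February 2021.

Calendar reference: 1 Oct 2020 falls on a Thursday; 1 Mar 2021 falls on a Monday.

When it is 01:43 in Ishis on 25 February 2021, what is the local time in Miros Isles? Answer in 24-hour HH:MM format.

1 October 2020 is a Thursday, so the first Sunday is October 4.
1 March 2021 is a Monday, so the first Saturday is March 6 and the fourth is March 27.
25 February 2021 falls between 4 October 2020 and 27 March 2021, so daylight saving is in effect and Ishis is at UTC+03:30.
01:43 Ishis − 3h30m = 22:13 UTC (rolling into the previous day, 24 February 2021).
At the standard offset (UTC+10:00), 22:13 UTC + 10h = 08:13 Miros Isles standard time (rolling into the next day, 25 February 2021).
The standard-time date in Miros Isles, 25 February 2021, lies within the daylight-saving period (6 November 2020 – 28 February 2021), so Miros Isles is on daylight time, UTC+11:00.
22:13 UTC + 11h = 09:13 Miros Isles (rolling into the next day, 25 February 2021).

09:13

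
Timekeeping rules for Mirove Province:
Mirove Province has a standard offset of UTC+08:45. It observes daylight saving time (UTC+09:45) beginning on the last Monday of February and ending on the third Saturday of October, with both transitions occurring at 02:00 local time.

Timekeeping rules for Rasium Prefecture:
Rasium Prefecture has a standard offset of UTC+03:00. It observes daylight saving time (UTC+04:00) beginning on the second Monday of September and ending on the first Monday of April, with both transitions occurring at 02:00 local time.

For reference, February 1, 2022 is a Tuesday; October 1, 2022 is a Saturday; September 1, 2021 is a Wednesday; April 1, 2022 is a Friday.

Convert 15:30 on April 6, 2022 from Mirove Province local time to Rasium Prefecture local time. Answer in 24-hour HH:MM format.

08:45

1 February 2022 is a Tuesday, so Mondays fall on 7, 14, 21, 28; the last is February 28.
1 October 2022 is a Saturday, so the first Saturday is October 1 and the third is October 15.
Daylight saving runs 28 February – 15 October; April 6, 2022 is inside that window, so Mirove Province is at UTC+09:45.
15:30 Mirove Province − 9h45m = 05:45 UTC.
1 September 2021 is a Wednesday, so the first Monday is September 6 and the second is September 13.
1 April 2022 is a Friday, so the first Monday is April 4.
At the standard offset (UTC+03:00), 05:45 UTC + 3h = 08:45 Rasium Prefecture standard time.
The standard-time date in Rasium Prefecture, April 6, 2022, is outside the daylight-saving period (13 September 2021 – 4 April 2022), so Rasium Prefecture is on standard time, UTC+03:00.
05:45 UTC + 3h = 08:45 Rasium Prefecture.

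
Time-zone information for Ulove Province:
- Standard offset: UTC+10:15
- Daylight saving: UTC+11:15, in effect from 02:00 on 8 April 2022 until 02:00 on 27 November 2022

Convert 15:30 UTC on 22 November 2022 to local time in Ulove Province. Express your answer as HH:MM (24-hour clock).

02:45

At the standard offset (UTC+10:15), 15:30 UTC + 10h15m = 01:45 Ulove Province standard time (rolling into the next day, 23 November 2022).
Daylight saving runs 8 April – 27 November; the standard-time date in Ulove Province, 23 November 2022, is inside that window, so Ulove Province is at UTC+11:15.
15:30 UTC + 11h15m = 02:45 local (rolling into the next day, 23 November 2022).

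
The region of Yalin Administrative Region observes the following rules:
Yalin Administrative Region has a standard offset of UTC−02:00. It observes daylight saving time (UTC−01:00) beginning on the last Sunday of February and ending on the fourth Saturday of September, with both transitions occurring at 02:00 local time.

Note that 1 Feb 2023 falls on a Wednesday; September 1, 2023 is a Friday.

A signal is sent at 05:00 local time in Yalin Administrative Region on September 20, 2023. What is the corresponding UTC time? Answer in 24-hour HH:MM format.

06:00

1 February 2023 is a Wednesday, so Sundays fall on 5, 12, 19, 26; the last is February 26.
1 September 2023 is a Friday, so the first Saturday is September 2 and the fourth is September 23.
Daylight saving runs 26 February – 23 September; September 20, 2023 is inside that window, so Yalin Administrative Region is at UTC−01:00.
05:00 local + 1h = 06:00 UTC.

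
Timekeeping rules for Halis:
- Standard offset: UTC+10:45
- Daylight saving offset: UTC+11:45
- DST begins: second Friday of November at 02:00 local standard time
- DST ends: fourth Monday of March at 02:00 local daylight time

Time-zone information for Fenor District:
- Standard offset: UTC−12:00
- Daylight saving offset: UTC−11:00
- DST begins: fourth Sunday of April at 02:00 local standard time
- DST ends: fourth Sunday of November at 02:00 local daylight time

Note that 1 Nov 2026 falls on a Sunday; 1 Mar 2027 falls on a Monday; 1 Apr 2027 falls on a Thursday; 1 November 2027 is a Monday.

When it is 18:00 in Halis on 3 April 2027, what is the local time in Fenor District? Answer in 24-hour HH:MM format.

19:15

1 November 2026 is a Sunday, so the first Friday is November 6 and the second is November 13.
1 March 2027 is a Monday, so the first Monday is March 1 and the fourth is March 22.
3 April 2027 does not fall between 13 November 2026 and 22 March 2027, so daylight saving is not in effect and Halis is at UTC+10:45.
18:00 Halis − 10h45m = 07:15 UTC.
1 April 2027 is a Thursday, so the first Sunday is April 4 and the fourth is April 25.
1 November 2027 is a Monday, so the first Sunday is November 7 and the fourth is November 28.
At the standard offset (UTC−12:00), 07:15 UTC − 12h = 19:15 Fenor District standard time (rolling into the previous day, 2 April 2027).
Daylight saving runs 25 April – 28 November; the standard-time date in Fenor District, 2 April 2027, is outside that window, so Fenor District is on standard time at UTC−12:00.
07:15 UTC − 12h = 19:15 Fenor District (rolling into the previous day, 2 April 2027).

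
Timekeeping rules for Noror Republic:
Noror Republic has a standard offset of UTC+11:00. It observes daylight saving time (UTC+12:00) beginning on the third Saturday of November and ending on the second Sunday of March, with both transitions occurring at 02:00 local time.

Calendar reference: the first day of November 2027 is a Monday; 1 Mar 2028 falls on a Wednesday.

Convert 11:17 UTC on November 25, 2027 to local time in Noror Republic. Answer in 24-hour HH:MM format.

23:17

1 November 2027 is a Monday, so the first Saturday is November 6 and the third is November 20.
1 March 2028 is a Wednesday, so the first Sunday is March 5 and the second is March 12.
At the standard offset (UTC+11:00), 11:17 UTC + 11h = 22:17 Noror Republic standard time.
The standard-time date in Noror Republic, November 25, 2027, lies within the daylight-saving period (20 November 2027 – 12 March 2028), so Noror Republic is on daylight time, UTC+12:00.
11:17 UTC + 12h = 23:17 local.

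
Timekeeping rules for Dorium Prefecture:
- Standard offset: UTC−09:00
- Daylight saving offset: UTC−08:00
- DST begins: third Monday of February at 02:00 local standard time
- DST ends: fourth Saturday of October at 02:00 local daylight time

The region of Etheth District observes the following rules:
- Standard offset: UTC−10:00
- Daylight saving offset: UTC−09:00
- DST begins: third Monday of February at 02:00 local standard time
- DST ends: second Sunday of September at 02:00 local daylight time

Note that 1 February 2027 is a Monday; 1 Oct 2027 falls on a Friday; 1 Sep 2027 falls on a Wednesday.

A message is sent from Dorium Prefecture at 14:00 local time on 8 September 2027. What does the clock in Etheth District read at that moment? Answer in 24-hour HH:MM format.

13:00

1 February 2027 is a Monday, so the first Monday is February 1 and the third is February 15.
1 October 2027 is a Friday, so the first Saturday is October 2 and the fourth is October 23.
Daylight saving runs 15 February – 23 October; 8 September 2027 is inside that window, so Dorium Prefecture is at UTC−08:00.
14:00 Dorium Prefecture + 8h = 22:00 UTC.
1 February 2027 is a Monday, so the first Monday is February 1 and the third is February 15.
1 September 2027 is a Wednesday, so the first Sunday is September 5 and the second is September 12.
At the standard offset (UTC−10:00), 22:00 UTC − 10h = 12:00 Etheth District standard time.
Daylight saving runs 15 February – 12 September; the standard-time date in Etheth District, 8 September 2027, is inside that window, so Etheth District is at UTC−09:00.
22:00 UTC − 9h = 13:00 Etheth District.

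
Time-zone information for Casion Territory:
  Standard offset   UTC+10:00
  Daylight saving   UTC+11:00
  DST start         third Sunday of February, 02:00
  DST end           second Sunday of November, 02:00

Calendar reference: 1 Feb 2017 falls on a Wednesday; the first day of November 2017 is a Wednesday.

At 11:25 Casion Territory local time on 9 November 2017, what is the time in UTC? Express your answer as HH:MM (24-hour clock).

1 February 2017 is a Wednesday, so the first Sunday is February 5 and the third is February 19.
1 November 2017 is a Wednesday, so the first Sunday is November 5 and the second is November 12.
Daylight saving runs 19 February – 12 November; 9 November 2017 is inside that window, so Casion Territory is at UTC+11:00.
11:25 local − 11h = 00:25 UTC.

00:25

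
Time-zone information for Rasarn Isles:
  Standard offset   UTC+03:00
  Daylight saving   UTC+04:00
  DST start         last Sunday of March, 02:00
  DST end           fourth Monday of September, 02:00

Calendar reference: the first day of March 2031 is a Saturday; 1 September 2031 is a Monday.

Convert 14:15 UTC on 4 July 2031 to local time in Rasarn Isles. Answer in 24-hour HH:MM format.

1 March 2031 is a Saturday, so Sundays fall on 2, 9, 16, 23, 30; the last is March 30.
1 September 2031 is a Monday, so the first Monday is September 1 and the fourth is September 22.
At the standard offset (UTC+03:00), 14:15 UTC + 3h = 17:15 Rasarn Isles standard time.
The standard-time date in Rasarn Isles, 4 July 2031, falls between 30 March and 22 September, so daylight saving is in effect and Rasarn Isles is at UTC+04:00.
14:15 UTC + 4h = 18:15 local.

18:15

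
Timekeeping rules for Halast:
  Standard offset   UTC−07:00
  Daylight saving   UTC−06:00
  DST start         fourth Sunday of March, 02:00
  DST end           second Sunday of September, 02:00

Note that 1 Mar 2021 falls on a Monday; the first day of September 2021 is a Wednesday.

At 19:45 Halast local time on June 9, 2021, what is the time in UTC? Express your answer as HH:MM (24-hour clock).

01:45

1 March 2021 is a Monday, so the first Sunday is March 7 and the fourth is March 28.
1 September 2021 is a Wednesday, so the first Sunday is September 5 and the second is September 12.
June 9, 2021 lies within the daylight-saving period (28 March – 12 September), so Halast is on daylight time, UTC−06:00.
19:45 local + 6h = 01:45 UTC (rolling into the next day, 10 June 2021).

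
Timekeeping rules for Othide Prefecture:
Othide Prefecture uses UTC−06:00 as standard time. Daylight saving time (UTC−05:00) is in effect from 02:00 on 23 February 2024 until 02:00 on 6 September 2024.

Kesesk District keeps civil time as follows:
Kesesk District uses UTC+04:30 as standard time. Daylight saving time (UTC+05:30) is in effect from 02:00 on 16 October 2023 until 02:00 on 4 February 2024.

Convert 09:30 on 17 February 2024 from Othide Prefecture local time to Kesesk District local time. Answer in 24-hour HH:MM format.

20:00

Daylight saving runs 23 February – 6 September; 17 February 2024 is outside that window, so Othide Prefecture is on standard time at UTC−06:00.
09:30 Othide Prefecture + 6h = 15:30 UTC.
At the standard offset (UTC+04:30), 15:30 UTC + 4h30m = 20:00 Kesesk District standard time.
Daylight saving runs 16 October 2023 – 4 February 2024; the standard-time date in Kesesk District, 17 February 2024, is outside that window, so Kesesk District is on standard time at UTC+04:30.
15:30 UTC + 4h30m = 20:00 Kesesk District.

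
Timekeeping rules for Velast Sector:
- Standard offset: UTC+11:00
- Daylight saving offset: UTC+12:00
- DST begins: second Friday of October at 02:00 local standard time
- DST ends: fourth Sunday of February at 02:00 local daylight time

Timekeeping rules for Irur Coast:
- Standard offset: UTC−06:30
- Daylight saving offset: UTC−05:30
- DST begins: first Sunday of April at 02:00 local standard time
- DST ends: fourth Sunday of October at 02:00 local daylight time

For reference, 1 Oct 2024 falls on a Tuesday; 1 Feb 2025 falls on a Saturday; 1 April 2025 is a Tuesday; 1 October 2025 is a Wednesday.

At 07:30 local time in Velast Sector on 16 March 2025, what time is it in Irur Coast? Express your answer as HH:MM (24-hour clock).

14:00

1 October 2024 is a Tuesday, so the first Friday is October 4 and the second is October 11.
1 February 2025 is a Saturday, so the first Sunday is February 2 and the fourth is February 23.
16 March 2025 does not fall between 11 October 2024 and 23 February 2025, so daylight saving is not in effect and Velast Sector is at UTC+11:00.
07:30 Velast Sector − 11h = 20:30 UTC (rolling into the previous day, 15 March 2025).
1 April 2025 is a Tuesday, so the first Sunday is April 6.
1 October 2025 is a Wednesday, so the first Sunday is October 5 and the fourth is October 26.
At the standard offset (UTC−06:30), 20:30 UTC − 6h30m = 14:00 Irur Coast standard time.
Daylight saving runs 6 April – 26 October; the standard-time date in Irur Coast, 15 March 2025, is outside that window, so Irur Coast is on standard time at UTC−06:30.
20:30 UTC − 6h30m = 14:00 Irur Coast.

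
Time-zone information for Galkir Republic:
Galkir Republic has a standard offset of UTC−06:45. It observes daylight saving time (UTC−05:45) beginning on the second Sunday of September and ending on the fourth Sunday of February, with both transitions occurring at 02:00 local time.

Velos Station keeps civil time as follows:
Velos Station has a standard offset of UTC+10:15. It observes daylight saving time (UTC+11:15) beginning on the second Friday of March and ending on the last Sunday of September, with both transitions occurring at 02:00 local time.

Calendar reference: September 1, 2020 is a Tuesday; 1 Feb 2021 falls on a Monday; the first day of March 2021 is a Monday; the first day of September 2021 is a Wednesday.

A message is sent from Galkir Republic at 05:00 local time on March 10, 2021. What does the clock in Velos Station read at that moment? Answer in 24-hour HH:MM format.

22:00

1 September 2020 is a Tuesday, so the first Sunday is September 6 and the second is September 13.
1 February 2021 is a Monday, so the first Sunday is February 7 and the fourth is February 28.
March 10, 2021 is outside the daylight-saving period (13 September 2020 – 28 February 2021), so Galkir Republic is on standard time, UTC−06:45.
05:00 Galkir Republic + 6h45m = 11:45 UTC.
1 March 2021 is a Monday, so the first Friday is March 5 and the second is March 12.
1 September 2021 is a Wednesday, so Sundays fall on 5, 12, 19, 26; the last is September 26.
At the standard offset (UTC+10:15), 11:45 UTC + 10h15m = 22:00 Velos Station standard time.
The standard-time date in Velos Station, March 10, 2021, is outside the daylight-saving period (12 March – 26 September), so Velos Station is on standard time, UTC+10:15.
11:45 UTC + 10h15m = 22:00 Velos Station.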